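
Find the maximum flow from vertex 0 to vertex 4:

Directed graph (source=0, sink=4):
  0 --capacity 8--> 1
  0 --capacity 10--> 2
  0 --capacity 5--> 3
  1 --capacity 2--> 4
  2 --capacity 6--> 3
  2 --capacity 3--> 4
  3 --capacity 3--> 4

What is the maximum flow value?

Computing max flow:
  Flow on (0->1): 2/8
  Flow on (0->2): 6/10
  Flow on (1->4): 2/2
  Flow on (2->3): 3/6
  Flow on (2->4): 3/3
  Flow on (3->4): 3/3
Maximum flow = 8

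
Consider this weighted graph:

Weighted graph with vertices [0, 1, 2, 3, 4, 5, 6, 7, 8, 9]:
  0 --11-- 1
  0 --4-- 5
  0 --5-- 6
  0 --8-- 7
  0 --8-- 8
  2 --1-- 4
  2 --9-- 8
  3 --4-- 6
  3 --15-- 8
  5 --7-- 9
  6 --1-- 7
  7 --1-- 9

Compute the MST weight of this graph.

Applying Kruskal's algorithm (sort edges by weight, add if no cycle):
  Add (2,4) w=1
  Add (6,7) w=1
  Add (7,9) w=1
  Add (0,5) w=4
  Add (3,6) w=4
  Add (0,6) w=5
  Skip (5,9) w=7 (creates cycle)
  Add (0,8) w=8
  Skip (0,7) w=8 (creates cycle)
  Add (2,8) w=9
  Add (0,1) w=11
  Skip (3,8) w=15 (creates cycle)
MST weight = 44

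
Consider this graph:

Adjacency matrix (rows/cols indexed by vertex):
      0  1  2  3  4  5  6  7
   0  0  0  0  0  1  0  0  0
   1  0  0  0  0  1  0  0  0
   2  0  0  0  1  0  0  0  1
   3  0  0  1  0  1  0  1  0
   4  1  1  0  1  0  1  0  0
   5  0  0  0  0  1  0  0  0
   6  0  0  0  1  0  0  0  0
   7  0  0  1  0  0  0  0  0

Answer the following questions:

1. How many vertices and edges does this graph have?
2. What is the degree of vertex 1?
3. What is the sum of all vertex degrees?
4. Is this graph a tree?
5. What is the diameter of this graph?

Count: 8 vertices, 7 edges.
Vertex 1 has neighbors [4], degree = 1.
Handshaking lemma: 2 * 7 = 14.
A graph is a tree iff it is connected and has exactly n-1 edges. This graph is connected (all 8 vertices in one component) and has 8-1 = 7 edges. It is a tree.
Diameter (longest shortest path) = 4.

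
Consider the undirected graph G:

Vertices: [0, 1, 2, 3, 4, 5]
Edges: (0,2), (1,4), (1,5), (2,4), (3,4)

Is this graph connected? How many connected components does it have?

Checking connectivity: the graph has 1 connected component(s).
All vertices are reachable from each other. The graph IS connected.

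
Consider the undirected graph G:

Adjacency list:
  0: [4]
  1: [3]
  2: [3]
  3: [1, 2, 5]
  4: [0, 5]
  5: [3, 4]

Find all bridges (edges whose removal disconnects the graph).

A bridge is an edge whose removal increases the number of connected components.
Bridges found: (0,4), (1,3), (2,3), (3,5), (4,5)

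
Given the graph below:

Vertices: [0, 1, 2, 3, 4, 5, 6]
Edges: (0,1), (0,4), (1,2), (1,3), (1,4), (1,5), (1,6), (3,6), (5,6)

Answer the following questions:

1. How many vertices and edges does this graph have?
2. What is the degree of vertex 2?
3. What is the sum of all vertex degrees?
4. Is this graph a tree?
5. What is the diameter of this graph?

Count: 7 vertices, 9 edges.
Vertex 2 has neighbors [1], degree = 1.
Handshaking lemma: 2 * 9 = 18.
A tree on 7 vertices has 6 edges. This graph has 9 edges (3 extra). Not a tree.
Diameter (longest shortest path) = 2.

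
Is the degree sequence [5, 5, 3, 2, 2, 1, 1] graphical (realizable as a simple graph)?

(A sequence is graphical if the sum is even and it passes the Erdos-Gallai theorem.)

Sum of degrees = 19. Sum is odd, so the sequence is NOT graphical.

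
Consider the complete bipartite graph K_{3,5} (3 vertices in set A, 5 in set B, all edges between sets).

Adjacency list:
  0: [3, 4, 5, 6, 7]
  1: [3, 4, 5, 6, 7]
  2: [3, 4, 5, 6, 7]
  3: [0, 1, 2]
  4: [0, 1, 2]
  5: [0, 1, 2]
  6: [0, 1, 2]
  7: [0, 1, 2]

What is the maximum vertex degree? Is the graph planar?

Set-A vertices have degree 5; set-B vertices have degree 3. Maximum degree = max(3,5) = 5.
K_{3,5} contains K_{3,3} as a subgraph (since both sides have >= 3 vertices); by Kuratowski's theorem it is not planar.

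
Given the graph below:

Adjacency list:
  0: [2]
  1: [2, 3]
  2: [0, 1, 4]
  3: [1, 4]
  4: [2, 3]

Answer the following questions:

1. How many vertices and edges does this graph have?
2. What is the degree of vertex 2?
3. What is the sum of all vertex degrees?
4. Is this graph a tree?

Count: 5 vertices, 5 edges.
Vertex 2 has neighbors [0, 1, 4], degree = 3.
Handshaking lemma: 2 * 5 = 10.
A tree on 5 vertices has 4 edges. This graph has 5 edges (1 extra). Not a tree.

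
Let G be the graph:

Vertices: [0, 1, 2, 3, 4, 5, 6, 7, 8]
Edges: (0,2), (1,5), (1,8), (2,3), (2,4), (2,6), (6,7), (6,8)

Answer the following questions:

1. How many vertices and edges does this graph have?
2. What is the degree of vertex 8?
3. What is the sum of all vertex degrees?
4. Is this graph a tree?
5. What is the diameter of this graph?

Count: 9 vertices, 8 edges.
Vertex 8 has neighbors [1, 6], degree = 2.
Handshaking lemma: 2 * 8 = 16.
A graph is a tree iff it is connected and has exactly n-1 edges. This graph is connected (all 9 vertices in one component) and has 9-1 = 8 edges. It is a tree.
Diameter (longest shortest path) = 5.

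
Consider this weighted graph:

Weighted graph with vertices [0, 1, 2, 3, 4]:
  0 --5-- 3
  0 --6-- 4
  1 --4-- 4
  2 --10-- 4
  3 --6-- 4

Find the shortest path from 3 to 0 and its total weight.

Using Dijkstra's algorithm from vertex 3:
Shortest path: 3 -> 0
Total weight: 5 = 5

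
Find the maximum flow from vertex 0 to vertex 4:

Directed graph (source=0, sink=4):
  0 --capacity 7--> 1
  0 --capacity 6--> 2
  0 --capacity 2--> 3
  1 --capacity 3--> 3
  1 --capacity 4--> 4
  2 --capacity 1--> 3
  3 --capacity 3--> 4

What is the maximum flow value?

Computing max flow:
  Flow on (0->1): 4/7
  Flow on (0->2): 1/6
  Flow on (0->3): 2/2
  Flow on (1->4): 4/4
  Flow on (2->3): 1/1
  Flow on (3->4): 3/3
Maximum flow = 7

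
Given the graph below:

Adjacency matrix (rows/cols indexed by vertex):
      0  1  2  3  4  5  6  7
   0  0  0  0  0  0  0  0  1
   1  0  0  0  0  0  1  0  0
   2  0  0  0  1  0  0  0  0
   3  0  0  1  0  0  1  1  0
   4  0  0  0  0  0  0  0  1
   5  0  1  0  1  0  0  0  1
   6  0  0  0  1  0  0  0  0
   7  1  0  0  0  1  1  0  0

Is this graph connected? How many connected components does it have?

Checking connectivity: the graph has 1 connected component(s).
All vertices are reachable from each other. The graph IS connected.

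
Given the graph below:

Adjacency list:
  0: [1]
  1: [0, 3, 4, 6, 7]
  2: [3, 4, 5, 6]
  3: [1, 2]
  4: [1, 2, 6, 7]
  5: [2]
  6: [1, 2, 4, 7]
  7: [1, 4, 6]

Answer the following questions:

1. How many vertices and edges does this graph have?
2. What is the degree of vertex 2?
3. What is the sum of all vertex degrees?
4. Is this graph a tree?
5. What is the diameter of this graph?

Count: 8 vertices, 12 edges.
Vertex 2 has neighbors [3, 4, 5, 6], degree = 4.
Handshaking lemma: 2 * 12 = 24.
A tree on 8 vertices has 7 edges. This graph has 12 edges (5 extra). Not a tree.
Diameter (longest shortest path) = 4.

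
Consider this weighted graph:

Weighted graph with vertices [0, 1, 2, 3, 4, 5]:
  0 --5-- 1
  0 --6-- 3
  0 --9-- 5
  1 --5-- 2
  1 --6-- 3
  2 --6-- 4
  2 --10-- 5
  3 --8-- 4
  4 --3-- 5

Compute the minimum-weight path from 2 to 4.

Using Dijkstra's algorithm from vertex 2:
Shortest path: 2 -> 4
Total weight: 6 = 6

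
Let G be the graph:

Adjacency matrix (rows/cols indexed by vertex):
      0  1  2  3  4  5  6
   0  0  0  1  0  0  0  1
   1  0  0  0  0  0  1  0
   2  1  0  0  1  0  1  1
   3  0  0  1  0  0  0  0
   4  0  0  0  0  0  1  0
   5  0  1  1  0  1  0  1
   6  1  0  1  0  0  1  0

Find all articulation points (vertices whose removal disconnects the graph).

An articulation point is a vertex whose removal disconnects the graph.
Articulation points: [2, 5]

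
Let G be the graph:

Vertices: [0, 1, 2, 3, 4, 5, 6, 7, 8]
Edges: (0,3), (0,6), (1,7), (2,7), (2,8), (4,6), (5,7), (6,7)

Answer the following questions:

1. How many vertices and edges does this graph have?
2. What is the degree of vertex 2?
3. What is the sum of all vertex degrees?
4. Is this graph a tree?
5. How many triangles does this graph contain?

Count: 9 vertices, 8 edges.
Vertex 2 has neighbors [7, 8], degree = 2.
Handshaking lemma: 2 * 8 = 16.
A graph is a tree iff it is connected and has exactly n-1 edges. This graph is connected (all 9 vertices in one component) and has 9-1 = 8 edges. It is a tree.
Number of triangles = 0.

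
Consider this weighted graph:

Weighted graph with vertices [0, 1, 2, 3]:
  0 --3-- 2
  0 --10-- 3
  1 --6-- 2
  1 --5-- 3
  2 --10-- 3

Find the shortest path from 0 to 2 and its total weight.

Using Dijkstra's algorithm from vertex 0:
Shortest path: 0 -> 2
Total weight: 3 = 3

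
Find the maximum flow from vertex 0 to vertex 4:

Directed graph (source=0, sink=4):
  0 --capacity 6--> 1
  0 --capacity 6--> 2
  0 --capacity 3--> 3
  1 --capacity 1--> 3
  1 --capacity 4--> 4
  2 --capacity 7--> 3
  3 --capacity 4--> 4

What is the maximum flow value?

Computing max flow:
  Flow on (0->1): 5/6
  Flow on (0->3): 3/3
  Flow on (1->3): 1/1
  Flow on (1->4): 4/4
  Flow on (3->4): 4/4
Maximum flow = 8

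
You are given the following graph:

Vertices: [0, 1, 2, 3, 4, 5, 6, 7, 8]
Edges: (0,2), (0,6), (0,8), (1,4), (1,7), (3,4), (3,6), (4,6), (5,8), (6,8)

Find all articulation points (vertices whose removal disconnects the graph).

An articulation point is a vertex whose removal disconnects the graph.
Articulation points: [0, 1, 4, 6, 8]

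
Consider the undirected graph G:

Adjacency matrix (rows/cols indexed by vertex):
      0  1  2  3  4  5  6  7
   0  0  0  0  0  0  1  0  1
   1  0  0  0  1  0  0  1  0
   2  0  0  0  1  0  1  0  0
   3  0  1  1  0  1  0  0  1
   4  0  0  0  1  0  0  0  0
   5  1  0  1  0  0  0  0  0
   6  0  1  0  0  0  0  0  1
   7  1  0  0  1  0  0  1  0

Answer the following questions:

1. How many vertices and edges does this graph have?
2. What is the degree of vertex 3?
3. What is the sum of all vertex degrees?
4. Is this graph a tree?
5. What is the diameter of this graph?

Count: 8 vertices, 9 edges.
Vertex 3 has neighbors [1, 2, 4, 7], degree = 4.
Handshaking lemma: 2 * 9 = 18.
A tree on 8 vertices has 7 edges. This graph has 9 edges (2 extra). Not a tree.
Diameter (longest shortest path) = 3.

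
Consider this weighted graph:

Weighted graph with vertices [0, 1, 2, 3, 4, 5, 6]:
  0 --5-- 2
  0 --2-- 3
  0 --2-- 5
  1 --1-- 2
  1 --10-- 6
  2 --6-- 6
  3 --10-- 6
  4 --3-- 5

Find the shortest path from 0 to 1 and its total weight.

Using Dijkstra's algorithm from vertex 0:
Shortest path: 0 -> 2 -> 1
Total weight: 5 + 1 = 6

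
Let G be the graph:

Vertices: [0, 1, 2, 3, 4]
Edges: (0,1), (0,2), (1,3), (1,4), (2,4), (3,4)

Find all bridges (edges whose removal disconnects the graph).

No bridges found. The graph is 2-edge-connected (no single edge removal disconnects it).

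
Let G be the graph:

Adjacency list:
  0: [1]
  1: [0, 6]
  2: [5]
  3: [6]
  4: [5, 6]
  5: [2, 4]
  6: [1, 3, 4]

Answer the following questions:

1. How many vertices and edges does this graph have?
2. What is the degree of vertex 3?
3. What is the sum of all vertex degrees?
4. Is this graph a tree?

Count: 7 vertices, 6 edges.
Vertex 3 has neighbors [6], degree = 1.
Handshaking lemma: 2 * 6 = 12.
A graph is a tree iff it is connected and has exactly n-1 edges. This graph is connected (all 7 vertices in one component) and has 7-1 = 6 edges. It is a tree.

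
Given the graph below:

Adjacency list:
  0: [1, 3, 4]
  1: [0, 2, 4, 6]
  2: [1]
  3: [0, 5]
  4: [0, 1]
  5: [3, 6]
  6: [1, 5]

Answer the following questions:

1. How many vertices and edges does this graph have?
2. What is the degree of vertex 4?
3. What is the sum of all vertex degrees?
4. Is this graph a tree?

Count: 7 vertices, 8 edges.
Vertex 4 has neighbors [0, 1], degree = 2.
Handshaking lemma: 2 * 8 = 16.
A tree on 7 vertices has 6 edges. This graph has 8 edges (2 extra). Not a tree.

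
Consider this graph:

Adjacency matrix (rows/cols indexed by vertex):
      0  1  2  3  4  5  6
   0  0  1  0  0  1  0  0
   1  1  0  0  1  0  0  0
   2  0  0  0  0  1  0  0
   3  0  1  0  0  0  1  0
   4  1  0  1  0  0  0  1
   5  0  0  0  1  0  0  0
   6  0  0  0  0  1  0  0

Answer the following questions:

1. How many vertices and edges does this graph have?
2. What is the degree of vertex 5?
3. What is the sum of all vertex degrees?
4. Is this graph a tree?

Count: 7 vertices, 6 edges.
Vertex 5 has neighbors [3], degree = 1.
Handshaking lemma: 2 * 6 = 12.
A graph is a tree iff it is connected and has exactly n-1 edges. This graph is connected (all 7 vertices in one component) and has 7-1 = 6 edges. It is a tree.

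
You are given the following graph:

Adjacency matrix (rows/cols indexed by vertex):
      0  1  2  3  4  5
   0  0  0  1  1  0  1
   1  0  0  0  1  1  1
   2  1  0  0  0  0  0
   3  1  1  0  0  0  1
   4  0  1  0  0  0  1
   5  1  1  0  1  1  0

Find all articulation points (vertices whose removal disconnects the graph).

An articulation point is a vertex whose removal disconnects the graph.
Articulation points: [0]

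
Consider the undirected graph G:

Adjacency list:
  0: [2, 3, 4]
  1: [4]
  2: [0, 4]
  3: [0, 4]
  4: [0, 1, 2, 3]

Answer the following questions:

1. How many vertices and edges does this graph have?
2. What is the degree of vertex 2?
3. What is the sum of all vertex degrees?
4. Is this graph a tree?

Count: 5 vertices, 6 edges.
Vertex 2 has neighbors [0, 4], degree = 2.
Handshaking lemma: 2 * 6 = 12.
A tree on 5 vertices has 4 edges. This graph has 6 edges (2 extra). Not a tree.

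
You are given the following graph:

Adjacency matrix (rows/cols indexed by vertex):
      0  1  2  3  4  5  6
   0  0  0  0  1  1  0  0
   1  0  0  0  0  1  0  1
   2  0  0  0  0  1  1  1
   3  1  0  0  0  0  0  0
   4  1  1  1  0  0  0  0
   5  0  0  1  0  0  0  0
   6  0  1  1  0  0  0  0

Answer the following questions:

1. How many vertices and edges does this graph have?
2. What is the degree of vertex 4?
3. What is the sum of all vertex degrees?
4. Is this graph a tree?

Count: 7 vertices, 7 edges.
Vertex 4 has neighbors [0, 1, 2], degree = 3.
Handshaking lemma: 2 * 7 = 14.
A tree on 7 vertices has 6 edges. This graph has 7 edges (1 extra). Not a tree.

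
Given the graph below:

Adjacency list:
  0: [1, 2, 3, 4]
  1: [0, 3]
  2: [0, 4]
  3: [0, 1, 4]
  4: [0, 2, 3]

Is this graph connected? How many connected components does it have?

Checking connectivity: the graph has 1 connected component(s).
All vertices are reachable from each other. The graph IS connected.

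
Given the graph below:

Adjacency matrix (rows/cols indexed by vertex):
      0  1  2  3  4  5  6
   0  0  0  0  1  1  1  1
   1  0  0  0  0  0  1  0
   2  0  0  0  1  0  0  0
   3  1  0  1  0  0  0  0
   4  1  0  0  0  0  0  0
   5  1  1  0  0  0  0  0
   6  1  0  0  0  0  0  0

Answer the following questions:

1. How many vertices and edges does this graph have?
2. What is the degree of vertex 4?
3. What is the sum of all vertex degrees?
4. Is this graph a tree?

Count: 7 vertices, 6 edges.
Vertex 4 has neighbors [0], degree = 1.
Handshaking lemma: 2 * 6 = 12.
A graph is a tree iff it is connected and has exactly n-1 edges. This graph is connected (all 7 vertices in one component) and has 7-1 = 6 edges. It is a tree.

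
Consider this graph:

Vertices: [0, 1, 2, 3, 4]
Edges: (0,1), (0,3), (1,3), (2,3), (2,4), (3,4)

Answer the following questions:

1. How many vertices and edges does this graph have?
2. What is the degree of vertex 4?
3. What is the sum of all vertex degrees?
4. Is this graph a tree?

Count: 5 vertices, 6 edges.
Vertex 4 has neighbors [2, 3], degree = 2.
Handshaking lemma: 2 * 6 = 12.
A tree on 5 vertices has 4 edges. This graph has 6 edges (2 extra). Not a tree.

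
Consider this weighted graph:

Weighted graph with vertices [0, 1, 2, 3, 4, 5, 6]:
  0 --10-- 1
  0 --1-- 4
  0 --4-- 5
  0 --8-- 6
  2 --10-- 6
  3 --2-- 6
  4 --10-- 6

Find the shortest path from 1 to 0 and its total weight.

Using Dijkstra's algorithm from vertex 1:
Shortest path: 1 -> 0
Total weight: 10 = 10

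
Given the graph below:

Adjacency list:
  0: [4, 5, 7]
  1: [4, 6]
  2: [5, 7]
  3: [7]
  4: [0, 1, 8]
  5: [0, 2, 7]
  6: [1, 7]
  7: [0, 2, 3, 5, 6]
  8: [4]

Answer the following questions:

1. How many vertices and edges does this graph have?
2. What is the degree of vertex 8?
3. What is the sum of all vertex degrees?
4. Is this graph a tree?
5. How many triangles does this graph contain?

Count: 9 vertices, 11 edges.
Vertex 8 has neighbors [4], degree = 1.
Handshaking lemma: 2 * 11 = 22.
A tree on 9 vertices has 8 edges. This graph has 11 edges (3 extra). Not a tree.
Number of triangles = 2.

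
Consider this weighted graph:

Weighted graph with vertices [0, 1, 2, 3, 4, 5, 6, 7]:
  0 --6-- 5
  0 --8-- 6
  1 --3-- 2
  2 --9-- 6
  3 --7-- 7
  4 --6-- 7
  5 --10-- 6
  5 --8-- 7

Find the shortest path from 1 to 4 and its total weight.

Using Dijkstra's algorithm from vertex 1:
Shortest path: 1 -> 2 -> 6 -> 5 -> 7 -> 4
Total weight: 3 + 9 + 10 + 8 + 6 = 36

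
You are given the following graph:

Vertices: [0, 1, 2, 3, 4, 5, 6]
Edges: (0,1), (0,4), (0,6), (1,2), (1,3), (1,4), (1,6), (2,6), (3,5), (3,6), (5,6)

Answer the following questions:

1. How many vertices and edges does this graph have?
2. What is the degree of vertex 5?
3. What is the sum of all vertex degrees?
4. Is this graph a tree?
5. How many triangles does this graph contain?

Count: 7 vertices, 11 edges.
Vertex 5 has neighbors [3, 6], degree = 2.
Handshaking lemma: 2 * 11 = 22.
A tree on 7 vertices has 6 edges. This graph has 11 edges (5 extra). Not a tree.
Number of triangles = 5.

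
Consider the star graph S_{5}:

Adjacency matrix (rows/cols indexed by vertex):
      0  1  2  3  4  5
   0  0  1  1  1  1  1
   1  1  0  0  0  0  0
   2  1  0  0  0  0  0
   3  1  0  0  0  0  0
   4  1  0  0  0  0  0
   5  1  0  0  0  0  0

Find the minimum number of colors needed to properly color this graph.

S_{5} has one hub adjacent to 5 leaves; leaves are pairwise non-adjacent.
Color the hub 0 and every leaf 1.
Chromatic number = 2.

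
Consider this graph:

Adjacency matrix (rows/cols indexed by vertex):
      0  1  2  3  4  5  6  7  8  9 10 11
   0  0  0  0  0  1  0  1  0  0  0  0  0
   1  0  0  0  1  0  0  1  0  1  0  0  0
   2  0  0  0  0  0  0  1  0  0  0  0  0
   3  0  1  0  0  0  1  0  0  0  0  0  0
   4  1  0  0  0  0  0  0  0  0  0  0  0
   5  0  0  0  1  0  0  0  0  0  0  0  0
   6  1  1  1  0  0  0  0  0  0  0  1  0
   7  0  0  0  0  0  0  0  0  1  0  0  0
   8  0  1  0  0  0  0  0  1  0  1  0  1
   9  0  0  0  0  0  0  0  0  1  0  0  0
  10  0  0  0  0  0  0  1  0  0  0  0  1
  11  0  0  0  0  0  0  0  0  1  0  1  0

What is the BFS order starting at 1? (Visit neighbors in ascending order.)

BFS from vertex 1 (neighbors processed in ascending order):
Visit order: 1, 3, 6, 8, 5, 0, 2, 10, 7, 9, 11, 4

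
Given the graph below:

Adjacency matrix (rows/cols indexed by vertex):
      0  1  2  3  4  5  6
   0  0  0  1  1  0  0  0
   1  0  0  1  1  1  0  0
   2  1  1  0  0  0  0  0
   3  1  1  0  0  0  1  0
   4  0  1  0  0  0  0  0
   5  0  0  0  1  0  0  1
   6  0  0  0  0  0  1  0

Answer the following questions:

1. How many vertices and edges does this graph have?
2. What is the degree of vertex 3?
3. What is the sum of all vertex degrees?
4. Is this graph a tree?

Count: 7 vertices, 7 edges.
Vertex 3 has neighbors [0, 1, 5], degree = 3.
Handshaking lemma: 2 * 7 = 14.
A tree on 7 vertices has 6 edges. This graph has 7 edges (1 extra). Not a tree.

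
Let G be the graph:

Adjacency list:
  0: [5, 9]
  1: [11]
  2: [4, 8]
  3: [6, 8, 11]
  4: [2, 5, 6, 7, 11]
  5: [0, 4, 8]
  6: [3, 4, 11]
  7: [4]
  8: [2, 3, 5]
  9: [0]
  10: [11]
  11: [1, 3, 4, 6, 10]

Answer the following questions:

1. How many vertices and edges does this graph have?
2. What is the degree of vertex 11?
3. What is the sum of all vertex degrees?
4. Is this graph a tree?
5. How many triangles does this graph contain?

Count: 12 vertices, 15 edges.
Vertex 11 has neighbors [1, 3, 4, 6, 10], degree = 5.
Handshaking lemma: 2 * 15 = 30.
A tree on 12 vertices has 11 edges. This graph has 15 edges (4 extra). Not a tree.
Number of triangles = 2.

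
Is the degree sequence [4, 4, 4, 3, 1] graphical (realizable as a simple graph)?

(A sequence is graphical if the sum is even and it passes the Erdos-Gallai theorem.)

Sum of degrees = 16. Sum is even but fails Erdos-Gallai. The sequence is NOT graphical.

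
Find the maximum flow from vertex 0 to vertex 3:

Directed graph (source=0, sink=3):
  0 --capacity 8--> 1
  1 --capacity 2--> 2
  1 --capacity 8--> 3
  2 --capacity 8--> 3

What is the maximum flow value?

Computing max flow:
  Flow on (0->1): 8/8
  Flow on (1->3): 8/8
Maximum flow = 8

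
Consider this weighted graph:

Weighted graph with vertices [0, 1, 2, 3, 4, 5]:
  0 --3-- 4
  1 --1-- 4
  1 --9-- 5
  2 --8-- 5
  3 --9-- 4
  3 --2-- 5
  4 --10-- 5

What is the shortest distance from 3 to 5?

Using Dijkstra's algorithm from vertex 3:
Shortest path: 3 -> 5
Total weight: 2 = 2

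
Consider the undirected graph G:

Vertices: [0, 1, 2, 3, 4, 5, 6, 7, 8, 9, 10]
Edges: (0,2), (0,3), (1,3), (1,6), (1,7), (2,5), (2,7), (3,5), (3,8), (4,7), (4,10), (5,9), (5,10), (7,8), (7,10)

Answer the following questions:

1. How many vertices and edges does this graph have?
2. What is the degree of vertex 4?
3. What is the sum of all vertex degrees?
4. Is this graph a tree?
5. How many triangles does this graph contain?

Count: 11 vertices, 15 edges.
Vertex 4 has neighbors [7, 10], degree = 2.
Handshaking lemma: 2 * 15 = 30.
A tree on 11 vertices has 10 edges. This graph has 15 edges (5 extra). Not a tree.
Number of triangles = 1.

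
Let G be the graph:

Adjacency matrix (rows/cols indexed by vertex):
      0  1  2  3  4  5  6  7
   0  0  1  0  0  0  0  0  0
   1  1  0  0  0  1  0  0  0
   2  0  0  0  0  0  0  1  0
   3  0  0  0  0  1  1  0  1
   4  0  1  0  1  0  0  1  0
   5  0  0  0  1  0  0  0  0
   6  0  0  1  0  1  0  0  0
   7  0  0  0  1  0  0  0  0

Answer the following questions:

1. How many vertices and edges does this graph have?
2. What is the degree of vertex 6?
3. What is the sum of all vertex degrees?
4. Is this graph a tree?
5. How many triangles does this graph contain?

Count: 8 vertices, 7 edges.
Vertex 6 has neighbors [2, 4], degree = 2.
Handshaking lemma: 2 * 7 = 14.
A graph is a tree iff it is connected and has exactly n-1 edges. This graph is connected (all 8 vertices in one component) and has 8-1 = 7 edges. It is a tree.
Number of triangles = 0.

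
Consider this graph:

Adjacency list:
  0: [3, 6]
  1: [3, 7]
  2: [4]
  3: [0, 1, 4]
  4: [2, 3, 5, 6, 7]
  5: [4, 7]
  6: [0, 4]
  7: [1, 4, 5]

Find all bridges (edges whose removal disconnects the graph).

A bridge is an edge whose removal increases the number of connected components.
Bridges found: (2,4)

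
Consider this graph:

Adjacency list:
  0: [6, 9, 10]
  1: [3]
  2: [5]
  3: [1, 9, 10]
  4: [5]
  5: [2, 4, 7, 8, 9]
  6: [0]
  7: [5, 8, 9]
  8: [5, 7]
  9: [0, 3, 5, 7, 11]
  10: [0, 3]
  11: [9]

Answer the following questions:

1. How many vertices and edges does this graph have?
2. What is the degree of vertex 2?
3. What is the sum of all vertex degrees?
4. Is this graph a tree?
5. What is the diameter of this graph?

Count: 12 vertices, 14 edges.
Vertex 2 has neighbors [5], degree = 1.
Handshaking lemma: 2 * 14 = 28.
A tree on 12 vertices has 11 edges. This graph has 14 edges (3 extra). Not a tree.
Diameter (longest shortest path) = 4.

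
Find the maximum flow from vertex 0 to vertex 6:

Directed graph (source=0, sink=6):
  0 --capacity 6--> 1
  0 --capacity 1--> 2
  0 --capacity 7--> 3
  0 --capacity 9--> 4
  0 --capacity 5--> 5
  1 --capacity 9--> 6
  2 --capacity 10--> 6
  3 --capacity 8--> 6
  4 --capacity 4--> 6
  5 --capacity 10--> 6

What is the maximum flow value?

Computing max flow:
  Flow on (0->1): 6/6
  Flow on (0->2): 1/1
  Flow on (0->3): 7/7
  Flow on (0->4): 4/9
  Flow on (0->5): 5/5
  Flow on (1->6): 6/9
  Flow on (2->6): 1/10
  Flow on (3->6): 7/8
  Flow on (4->6): 4/4
  Flow on (5->6): 5/10
Maximum flow = 23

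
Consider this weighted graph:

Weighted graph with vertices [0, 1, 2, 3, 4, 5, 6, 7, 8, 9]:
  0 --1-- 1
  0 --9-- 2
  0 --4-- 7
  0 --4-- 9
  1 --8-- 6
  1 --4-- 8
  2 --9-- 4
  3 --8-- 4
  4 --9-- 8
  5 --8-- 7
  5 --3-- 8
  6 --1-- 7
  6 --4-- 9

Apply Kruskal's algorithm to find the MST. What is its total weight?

Applying Kruskal's algorithm (sort edges by weight, add if no cycle):
  Add (0,1) w=1
  Add (6,7) w=1
  Add (5,8) w=3
  Add (0,7) w=4
  Add (0,9) w=4
  Add (1,8) w=4
  Skip (6,9) w=4 (creates cycle)
  Skip (1,6) w=8 (creates cycle)
  Add (3,4) w=8
  Skip (5,7) w=8 (creates cycle)
  Add (0,2) w=9
  Add (2,4) w=9
  Skip (4,8) w=9 (creates cycle)
MST weight = 43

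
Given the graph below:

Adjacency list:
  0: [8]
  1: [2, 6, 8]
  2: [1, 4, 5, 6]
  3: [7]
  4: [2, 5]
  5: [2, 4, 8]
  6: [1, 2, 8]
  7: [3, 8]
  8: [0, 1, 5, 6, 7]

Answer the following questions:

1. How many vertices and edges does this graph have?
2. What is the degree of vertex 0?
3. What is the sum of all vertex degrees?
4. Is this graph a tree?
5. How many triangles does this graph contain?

Count: 9 vertices, 12 edges.
Vertex 0 has neighbors [8], degree = 1.
Handshaking lemma: 2 * 12 = 24.
A tree on 9 vertices has 8 edges. This graph has 12 edges (4 extra). Not a tree.
Number of triangles = 3.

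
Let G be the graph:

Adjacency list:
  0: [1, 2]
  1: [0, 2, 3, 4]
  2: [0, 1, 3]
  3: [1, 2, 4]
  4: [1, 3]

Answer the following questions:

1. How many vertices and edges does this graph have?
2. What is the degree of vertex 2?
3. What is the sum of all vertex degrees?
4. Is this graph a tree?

Count: 5 vertices, 7 edges.
Vertex 2 has neighbors [0, 1, 3], degree = 3.
Handshaking lemma: 2 * 7 = 14.
A tree on 5 vertices has 4 edges. This graph has 7 edges (3 extra). Not a tree.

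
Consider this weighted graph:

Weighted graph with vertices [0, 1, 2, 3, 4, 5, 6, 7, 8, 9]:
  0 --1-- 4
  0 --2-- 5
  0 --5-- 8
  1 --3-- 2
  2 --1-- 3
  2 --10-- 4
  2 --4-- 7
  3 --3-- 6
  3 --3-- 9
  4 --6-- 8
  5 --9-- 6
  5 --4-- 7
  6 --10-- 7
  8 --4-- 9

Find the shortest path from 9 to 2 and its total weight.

Using Dijkstra's algorithm from vertex 9:
Shortest path: 9 -> 3 -> 2
Total weight: 3 + 1 = 4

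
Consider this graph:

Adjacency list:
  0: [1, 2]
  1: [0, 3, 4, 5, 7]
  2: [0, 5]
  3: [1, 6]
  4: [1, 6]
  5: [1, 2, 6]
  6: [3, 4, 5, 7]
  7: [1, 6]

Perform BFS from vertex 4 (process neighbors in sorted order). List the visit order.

BFS from vertex 4 (neighbors processed in ascending order):
Visit order: 4, 1, 6, 0, 3, 5, 7, 2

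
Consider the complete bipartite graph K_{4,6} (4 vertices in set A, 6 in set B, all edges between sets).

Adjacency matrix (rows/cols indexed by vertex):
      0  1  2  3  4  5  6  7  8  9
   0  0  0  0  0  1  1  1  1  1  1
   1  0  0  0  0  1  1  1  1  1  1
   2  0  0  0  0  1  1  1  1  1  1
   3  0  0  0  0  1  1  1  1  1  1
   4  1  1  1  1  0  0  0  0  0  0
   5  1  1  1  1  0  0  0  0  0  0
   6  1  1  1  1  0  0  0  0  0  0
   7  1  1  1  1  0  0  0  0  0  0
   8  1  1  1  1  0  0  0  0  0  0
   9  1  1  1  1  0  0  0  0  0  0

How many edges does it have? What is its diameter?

K_{4,6} has 4 * 6 = 24 edges.
Any vertex reaches any opposite-side vertex in 1 step; same-side vertices reach in 2 steps via any opposite-side vertex.
Diameter = 2.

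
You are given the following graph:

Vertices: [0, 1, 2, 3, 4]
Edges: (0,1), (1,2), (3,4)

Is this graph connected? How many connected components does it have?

Checking connectivity: the graph has 2 connected component(s).
Components: [[0, 1, 2], [3, 4]]. The graph is NOT connected.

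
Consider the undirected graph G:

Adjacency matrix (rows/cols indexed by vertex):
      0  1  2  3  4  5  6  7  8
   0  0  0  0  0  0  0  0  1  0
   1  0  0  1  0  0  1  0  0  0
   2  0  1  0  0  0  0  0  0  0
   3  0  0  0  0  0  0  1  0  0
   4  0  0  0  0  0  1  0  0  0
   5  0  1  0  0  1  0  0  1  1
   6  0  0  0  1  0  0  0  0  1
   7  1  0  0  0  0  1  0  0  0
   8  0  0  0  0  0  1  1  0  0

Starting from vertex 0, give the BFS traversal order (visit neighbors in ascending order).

BFS from vertex 0 (neighbors processed in ascending order):
Visit order: 0, 7, 5, 1, 4, 8, 2, 6, 3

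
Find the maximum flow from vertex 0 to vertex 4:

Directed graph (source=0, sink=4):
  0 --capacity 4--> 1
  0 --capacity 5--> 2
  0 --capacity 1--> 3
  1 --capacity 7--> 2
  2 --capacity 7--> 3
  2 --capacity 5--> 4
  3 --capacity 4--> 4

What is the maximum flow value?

Computing max flow:
  Flow on (0->1): 4/4
  Flow on (0->2): 4/5
  Flow on (0->3): 1/1
  Flow on (1->2): 4/7
  Flow on (2->3): 3/7
  Flow on (2->4): 5/5
  Flow on (3->4): 4/4
Maximum flow = 9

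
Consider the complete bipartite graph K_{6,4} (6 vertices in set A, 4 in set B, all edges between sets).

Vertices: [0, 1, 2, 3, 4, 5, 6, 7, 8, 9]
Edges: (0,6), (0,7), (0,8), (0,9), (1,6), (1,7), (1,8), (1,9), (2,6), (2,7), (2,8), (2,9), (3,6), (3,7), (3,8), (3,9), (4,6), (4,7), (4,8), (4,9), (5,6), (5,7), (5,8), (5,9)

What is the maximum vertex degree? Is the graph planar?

Set-A vertices have degree 4; set-B vertices have degree 6. Maximum degree = max(6,4) = 6.
K_{6,4} contains K_{3,3} as a subgraph (since both sides have >= 3 vertices); by Kuratowski's theorem it is not planar.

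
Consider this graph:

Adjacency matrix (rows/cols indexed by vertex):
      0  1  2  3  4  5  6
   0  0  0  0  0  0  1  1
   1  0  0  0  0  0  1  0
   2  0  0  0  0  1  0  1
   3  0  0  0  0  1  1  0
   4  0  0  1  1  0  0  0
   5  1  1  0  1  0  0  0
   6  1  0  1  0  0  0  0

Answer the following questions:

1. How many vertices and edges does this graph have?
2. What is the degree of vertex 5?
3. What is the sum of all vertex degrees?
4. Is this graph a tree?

Count: 7 vertices, 7 edges.
Vertex 5 has neighbors [0, 1, 3], degree = 3.
Handshaking lemma: 2 * 7 = 14.
A tree on 7 vertices has 6 edges. This graph has 7 edges (1 extra). Not a tree.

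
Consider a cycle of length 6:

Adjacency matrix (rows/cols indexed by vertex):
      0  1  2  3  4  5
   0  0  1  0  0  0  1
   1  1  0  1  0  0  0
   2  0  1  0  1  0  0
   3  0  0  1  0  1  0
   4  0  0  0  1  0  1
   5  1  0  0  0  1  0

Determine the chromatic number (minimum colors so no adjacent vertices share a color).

This is an even cycle (C_6). Even cycles are bipartite.
Chromatic number = 2.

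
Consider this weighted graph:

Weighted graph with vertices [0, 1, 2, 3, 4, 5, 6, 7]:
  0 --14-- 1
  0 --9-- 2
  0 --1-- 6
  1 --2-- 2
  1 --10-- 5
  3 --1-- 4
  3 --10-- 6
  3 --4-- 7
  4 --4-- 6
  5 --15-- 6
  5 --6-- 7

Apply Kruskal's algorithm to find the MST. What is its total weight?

Applying Kruskal's algorithm (sort edges by weight, add if no cycle):
  Add (0,6) w=1
  Add (3,4) w=1
  Add (1,2) w=2
  Add (3,7) w=4
  Add (4,6) w=4
  Add (5,7) w=6
  Add (0,2) w=9
  Skip (1,5) w=10 (creates cycle)
  Skip (3,6) w=10 (creates cycle)
  Skip (0,1) w=14 (creates cycle)
  Skip (5,6) w=15 (creates cycle)
MST weight = 27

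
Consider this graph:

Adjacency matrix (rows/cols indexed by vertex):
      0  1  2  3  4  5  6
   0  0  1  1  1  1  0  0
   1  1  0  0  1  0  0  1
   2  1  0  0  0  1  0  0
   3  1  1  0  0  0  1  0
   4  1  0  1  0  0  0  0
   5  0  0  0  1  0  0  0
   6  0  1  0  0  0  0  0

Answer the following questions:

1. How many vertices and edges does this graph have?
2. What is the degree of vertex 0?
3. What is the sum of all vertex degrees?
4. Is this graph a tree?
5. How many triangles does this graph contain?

Count: 7 vertices, 8 edges.
Vertex 0 has neighbors [1, 2, 3, 4], degree = 4.
Handshaking lemma: 2 * 8 = 16.
A tree on 7 vertices has 6 edges. This graph has 8 edges (2 extra). Not a tree.
Number of triangles = 2.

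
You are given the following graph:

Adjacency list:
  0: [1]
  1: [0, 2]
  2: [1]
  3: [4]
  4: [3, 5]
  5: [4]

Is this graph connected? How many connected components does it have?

Checking connectivity: the graph has 2 connected component(s).
Components: [[0, 1, 2], [3, 4, 5]]. The graph is NOT connected.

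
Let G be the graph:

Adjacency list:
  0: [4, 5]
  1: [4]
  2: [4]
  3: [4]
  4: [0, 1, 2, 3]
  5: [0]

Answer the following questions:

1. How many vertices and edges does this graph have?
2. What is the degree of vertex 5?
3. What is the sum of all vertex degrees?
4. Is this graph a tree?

Count: 6 vertices, 5 edges.
Vertex 5 has neighbors [0], degree = 1.
Handshaking lemma: 2 * 5 = 10.
A graph is a tree iff it is connected and has exactly n-1 edges. This graph is connected (all 6 vertices in one component) and has 6-1 = 5 edges. It is a tree.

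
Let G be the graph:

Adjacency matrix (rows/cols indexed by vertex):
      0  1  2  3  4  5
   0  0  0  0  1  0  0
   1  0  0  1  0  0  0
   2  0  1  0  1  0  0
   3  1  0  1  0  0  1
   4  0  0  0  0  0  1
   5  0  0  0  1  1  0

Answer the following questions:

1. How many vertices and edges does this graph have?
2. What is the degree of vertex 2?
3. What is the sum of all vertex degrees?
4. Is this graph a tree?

Count: 6 vertices, 5 edges.
Vertex 2 has neighbors [1, 3], degree = 2.
Handshaking lemma: 2 * 5 = 10.
A graph is a tree iff it is connected and has exactly n-1 edges. This graph is connected (all 6 vertices in one component) and has 6-1 = 5 edges. It is a tree.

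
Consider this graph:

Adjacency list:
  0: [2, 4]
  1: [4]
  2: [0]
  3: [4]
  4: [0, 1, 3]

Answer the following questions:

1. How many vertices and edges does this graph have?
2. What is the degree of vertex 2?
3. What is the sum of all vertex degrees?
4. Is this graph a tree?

Count: 5 vertices, 4 edges.
Vertex 2 has neighbors [0], degree = 1.
Handshaking lemma: 2 * 4 = 8.
A graph is a tree iff it is connected and has exactly n-1 edges. This graph is connected (all 5 vertices in one component) and has 5-1 = 4 edges. It is a tree.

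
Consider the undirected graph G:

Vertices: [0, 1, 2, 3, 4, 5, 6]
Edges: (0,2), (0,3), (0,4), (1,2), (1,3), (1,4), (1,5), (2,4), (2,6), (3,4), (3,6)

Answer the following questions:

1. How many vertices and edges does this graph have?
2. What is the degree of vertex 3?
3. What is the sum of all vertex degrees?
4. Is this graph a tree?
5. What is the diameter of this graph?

Count: 7 vertices, 11 edges.
Vertex 3 has neighbors [0, 1, 4, 6], degree = 4.
Handshaking lemma: 2 * 11 = 22.
A tree on 7 vertices has 6 edges. This graph has 11 edges (5 extra). Not a tree.
Diameter (longest shortest path) = 3.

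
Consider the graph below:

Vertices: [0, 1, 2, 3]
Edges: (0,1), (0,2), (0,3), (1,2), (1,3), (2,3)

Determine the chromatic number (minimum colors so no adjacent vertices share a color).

The graph has a maximum clique of size 4 (lower bound on chromatic number).
A valid 4-coloring: {0: 0, 1: 1, 2: 2, 3: 3}.
Chromatic number = 4.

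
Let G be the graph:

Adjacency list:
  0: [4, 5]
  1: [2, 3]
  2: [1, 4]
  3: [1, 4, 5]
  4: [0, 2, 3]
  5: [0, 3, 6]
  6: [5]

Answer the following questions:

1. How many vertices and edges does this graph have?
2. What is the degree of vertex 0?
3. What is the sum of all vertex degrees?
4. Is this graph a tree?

Count: 7 vertices, 8 edges.
Vertex 0 has neighbors [4, 5], degree = 2.
Handshaking lemma: 2 * 8 = 16.
A tree on 7 vertices has 6 edges. This graph has 8 edges (2 extra). Not a tree.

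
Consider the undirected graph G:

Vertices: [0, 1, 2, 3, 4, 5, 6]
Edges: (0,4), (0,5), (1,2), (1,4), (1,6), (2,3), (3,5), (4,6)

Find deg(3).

Vertex 3 has neighbors [2, 5], so deg(3) = 2.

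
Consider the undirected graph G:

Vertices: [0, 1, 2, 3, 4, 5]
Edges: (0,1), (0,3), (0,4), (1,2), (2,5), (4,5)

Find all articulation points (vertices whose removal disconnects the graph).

An articulation point is a vertex whose removal disconnects the graph.
Articulation points: [0]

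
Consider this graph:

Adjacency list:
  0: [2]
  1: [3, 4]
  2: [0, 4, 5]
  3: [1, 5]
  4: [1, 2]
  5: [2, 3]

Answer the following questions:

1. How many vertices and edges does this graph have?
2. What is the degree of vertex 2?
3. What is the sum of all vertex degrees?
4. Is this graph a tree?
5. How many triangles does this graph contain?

Count: 6 vertices, 6 edges.
Vertex 2 has neighbors [0, 4, 5], degree = 3.
Handshaking lemma: 2 * 6 = 12.
A tree on 6 vertices has 5 edges. This graph has 6 edges (1 extra). Not a tree.
Number of triangles = 0.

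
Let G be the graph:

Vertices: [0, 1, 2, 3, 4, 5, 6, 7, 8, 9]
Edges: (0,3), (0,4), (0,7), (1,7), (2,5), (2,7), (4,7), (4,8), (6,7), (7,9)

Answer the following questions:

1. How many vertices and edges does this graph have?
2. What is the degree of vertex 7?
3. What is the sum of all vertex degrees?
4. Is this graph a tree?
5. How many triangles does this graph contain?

Count: 10 vertices, 10 edges.
Vertex 7 has neighbors [0, 1, 2, 4, 6, 9], degree = 6.
Handshaking lemma: 2 * 10 = 20.
A tree on 10 vertices has 9 edges. This graph has 10 edges (1 extra). Not a tree.
Number of triangles = 1.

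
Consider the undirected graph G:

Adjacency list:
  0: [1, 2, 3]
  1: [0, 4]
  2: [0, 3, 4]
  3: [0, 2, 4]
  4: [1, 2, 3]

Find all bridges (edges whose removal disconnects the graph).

No bridges found. The graph is 2-edge-connected (no single edge removal disconnects it).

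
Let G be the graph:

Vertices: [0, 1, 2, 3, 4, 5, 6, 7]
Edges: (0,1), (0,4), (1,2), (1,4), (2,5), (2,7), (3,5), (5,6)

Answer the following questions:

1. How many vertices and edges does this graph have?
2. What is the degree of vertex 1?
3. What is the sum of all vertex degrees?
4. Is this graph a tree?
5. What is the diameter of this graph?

Count: 8 vertices, 8 edges.
Vertex 1 has neighbors [0, 2, 4], degree = 3.
Handshaking lemma: 2 * 8 = 16.
A tree on 8 vertices has 7 edges. This graph has 8 edges (1 extra). Not a tree.
Diameter (longest shortest path) = 4.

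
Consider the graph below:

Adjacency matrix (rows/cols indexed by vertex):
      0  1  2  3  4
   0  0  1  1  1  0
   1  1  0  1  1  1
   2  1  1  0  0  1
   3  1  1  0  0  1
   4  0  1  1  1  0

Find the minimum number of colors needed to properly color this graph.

The graph has a maximum clique of size 3 (lower bound on chromatic number).
A valid 3-coloring: {0: 1, 1: 0, 2: 2, 3: 2, 4: 1}.
Chromatic number = 3.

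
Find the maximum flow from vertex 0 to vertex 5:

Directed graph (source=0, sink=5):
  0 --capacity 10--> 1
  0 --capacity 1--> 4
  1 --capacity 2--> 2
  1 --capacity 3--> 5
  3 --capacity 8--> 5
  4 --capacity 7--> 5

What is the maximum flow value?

Computing max flow:
  Flow on (0->1): 3/10
  Flow on (0->4): 1/1
  Flow on (1->5): 3/3
  Flow on (4->5): 1/7
Maximum flow = 4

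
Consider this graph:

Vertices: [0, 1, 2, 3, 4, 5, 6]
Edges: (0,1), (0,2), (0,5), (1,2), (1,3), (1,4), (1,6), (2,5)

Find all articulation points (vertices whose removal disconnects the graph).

An articulation point is a vertex whose removal disconnects the graph.
Articulation points: [1]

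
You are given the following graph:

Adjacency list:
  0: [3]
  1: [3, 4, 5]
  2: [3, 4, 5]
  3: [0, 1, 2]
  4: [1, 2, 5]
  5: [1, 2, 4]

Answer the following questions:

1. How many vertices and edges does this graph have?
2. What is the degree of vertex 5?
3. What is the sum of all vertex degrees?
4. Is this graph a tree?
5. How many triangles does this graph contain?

Count: 6 vertices, 8 edges.
Vertex 5 has neighbors [1, 2, 4], degree = 3.
Handshaking lemma: 2 * 8 = 16.
A tree on 6 vertices has 5 edges. This graph has 8 edges (3 extra). Not a tree.
Number of triangles = 2.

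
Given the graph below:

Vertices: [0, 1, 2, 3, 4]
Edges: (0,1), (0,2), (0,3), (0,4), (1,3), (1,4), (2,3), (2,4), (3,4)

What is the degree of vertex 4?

Vertex 4 has neighbors [0, 1, 2, 3], so deg(4) = 4.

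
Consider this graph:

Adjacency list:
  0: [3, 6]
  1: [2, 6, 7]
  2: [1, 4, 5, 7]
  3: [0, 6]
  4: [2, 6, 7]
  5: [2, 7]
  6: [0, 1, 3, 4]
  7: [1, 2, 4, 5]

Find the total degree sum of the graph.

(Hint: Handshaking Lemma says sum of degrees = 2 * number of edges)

Count edges: 12 edges.
By Handshaking Lemma: sum of degrees = 2 * 12 = 24.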